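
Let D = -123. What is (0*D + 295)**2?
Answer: 87025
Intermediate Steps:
(0*D + 295)**2 = (0*(-123) + 295)**2 = (0 + 295)**2 = 295**2 = 87025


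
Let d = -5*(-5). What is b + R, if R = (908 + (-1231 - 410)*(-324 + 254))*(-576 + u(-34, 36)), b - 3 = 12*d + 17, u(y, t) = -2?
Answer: -66919364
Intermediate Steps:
d = 25
b = 320 (b = 3 + (12*25 + 17) = 3 + (300 + 17) = 3 + 317 = 320)
R = -66919684 (R = (908 + (-1231 - 410)*(-324 + 254))*(-576 - 2) = (908 - 1641*(-70))*(-578) = (908 + 114870)*(-578) = 115778*(-578) = -66919684)
b + R = 320 - 66919684 = -66919364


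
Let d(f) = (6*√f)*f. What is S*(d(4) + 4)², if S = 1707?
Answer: 4615728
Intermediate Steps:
d(f) = 6*f^(3/2)
S*(d(4) + 4)² = 1707*(6*4^(3/2) + 4)² = 1707*(6*8 + 4)² = 1707*(48 + 4)² = 1707*52² = 1707*2704 = 4615728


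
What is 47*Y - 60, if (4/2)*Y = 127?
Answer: 5849/2 ≈ 2924.5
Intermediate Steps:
Y = 127/2 (Y = (½)*127 = 127/2 ≈ 63.500)
47*Y - 60 = 47*(127/2) - 60 = 5969/2 - 60 = 5849/2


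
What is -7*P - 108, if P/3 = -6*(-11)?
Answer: -1494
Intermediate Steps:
P = 198 (P = 3*(-6*(-11)) = 3*66 = 198)
-7*P - 108 = -7*198 - 108 = -1386 - 108 = -1494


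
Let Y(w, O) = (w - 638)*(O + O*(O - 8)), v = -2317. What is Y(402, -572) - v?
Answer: -78158051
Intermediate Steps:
Y(w, O) = (-638 + w)*(O + O*(-8 + O))
Y(402, -572) - v = -572*(4466 - 638*(-572) - 7*402 - 572*402) - 1*(-2317) = -572*(4466 + 364936 - 2814 - 229944) + 2317 = -572*136644 + 2317 = -78160368 + 2317 = -78158051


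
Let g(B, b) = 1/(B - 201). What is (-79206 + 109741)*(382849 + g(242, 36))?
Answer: 479302093350/41 ≈ 1.1690e+10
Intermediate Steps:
g(B, b) = 1/(-201 + B)
(-79206 + 109741)*(382849 + g(242, 36)) = (-79206 + 109741)*(382849 + 1/(-201 + 242)) = 30535*(382849 + 1/41) = 30535*(15696810/41) = 479302093350/41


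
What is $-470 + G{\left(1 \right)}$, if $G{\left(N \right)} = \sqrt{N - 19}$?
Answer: $-470 + 3 i \sqrt{2} \approx -470.0 + 4.2426 i$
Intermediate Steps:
$G{\left(N \right)} = \sqrt{-19 + N}$
$-470 + G{\left(1 \right)} = -470 + \sqrt{-19 + 1} = -470 + \sqrt{-18} = -470 + 3 i \sqrt{2}$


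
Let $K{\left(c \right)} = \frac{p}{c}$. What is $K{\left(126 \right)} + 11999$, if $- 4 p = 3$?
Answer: $\frac{2015831}{168} \approx 11999.0$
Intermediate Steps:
$p = - \frac{3}{4}$ ($p = \left(- \frac{1}{4}\right) 3 = - \frac{3}{4} \approx -0.75$)
$K{\left(c \right)} = - \frac{3}{4 c}$
$K{\left(126 \right)} + 11999 = - \frac{3}{4 \cdot 126} + 11999 = \left(- \frac{3}{4}\right) \frac{1}{126} + 11999 = - \frac{1}{168} + 11999 = \frac{2015831}{168}$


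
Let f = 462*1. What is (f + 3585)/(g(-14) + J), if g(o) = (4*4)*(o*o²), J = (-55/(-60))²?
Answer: -582768/6322055 ≈ -0.092180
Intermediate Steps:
J = 121/144 (J = (-55*(-1/60))² = (11/12)² = 121/144 ≈ 0.84028)
g(o) = 16*o³
f = 462
(f + 3585)/(g(-14) + J) = (462 + 3585)/(16*(-14)³ + 121/144) = 4047/(16*(-2744) + 121/144) = 4047/(-43904 + 121/144) = 4047/(-6322055/144) = 4047*(-144/6322055) = -582768/6322055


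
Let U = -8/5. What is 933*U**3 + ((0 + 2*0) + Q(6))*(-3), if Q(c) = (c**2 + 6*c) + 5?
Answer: -506571/125 ≈ -4052.6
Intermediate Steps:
Q(c) = 5 + c**2 + 6*c
U = -8/5 (U = -8*1/5 = -8/5 ≈ -1.6000)
933*U**3 + ((0 + 2*0) + Q(6))*(-3) = 933*(-8/5)**3 + ((0 + 2*0) + (5 + 6**2 + 6*6))*(-3) = 933*(-512/125) + ((0 + 0) + (5 + 36 + 36))*(-3) = -477696/125 + (0 + 77)*(-3) = -477696/125 + 77*(-3) = -477696/125 - 231 = -506571/125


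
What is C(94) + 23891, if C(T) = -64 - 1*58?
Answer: 23769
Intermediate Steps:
C(T) = -122 (C(T) = -64 - 58 = -122)
C(94) + 23891 = -122 + 23891 = 23769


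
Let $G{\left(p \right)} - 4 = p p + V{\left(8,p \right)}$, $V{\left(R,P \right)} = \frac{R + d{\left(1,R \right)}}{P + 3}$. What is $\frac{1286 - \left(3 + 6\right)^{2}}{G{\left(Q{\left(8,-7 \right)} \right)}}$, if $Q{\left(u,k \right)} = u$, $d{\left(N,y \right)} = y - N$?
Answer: $\frac{13255}{763} \approx 17.372$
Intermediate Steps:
$V{\left(R,P \right)} = \frac{-1 + 2 R}{3 + P}$ ($V{\left(R,P \right)} = \frac{R + \left(R - 1\right)}{P + 3} = \frac{R + \left(R - 1\right)}{3 + P} = \frac{R + \left(-1 + R\right)}{3 + P} = \frac{-1 + 2 R}{3 + P}$)
$G{\left(p \right)} = 4 + p^{2} + \frac{15}{3 + p}$ ($G{\left(p \right)} = 4 + \left(p p + \frac{-1 + 2 \cdot 8}{3 + p}\right) = 4 + \left(p^{2} + \frac{-1 + 16}{3 + p}\right) = 4 + \left(p^{2} + \frac{1}{3 + p} 15\right) = 4 + \left(p^{2} + \frac{15}{3 + p}\right) = 4 + p^{2} + \frac{15}{3 + p}$)
$\frac{1286 - \left(3 + 6\right)^{2}}{G{\left(Q{\left(8,-7 \right)} \right)}} = \frac{1286 - \left(3 + 6\right)^{2}}{\frac{1}{3 + 8} \left(15 + \left(3 + 8\right) \left(4 + 8^{2}\right)\right)} = \frac{1286 - 9^{2}}{\frac{1}{11} \left(15 + 11 \left(4 + 64\right)\right)} = \frac{1286 - 81}{\frac{1}{11} \left(15 + 11 \cdot 68\right)} = \frac{1286 - 81}{\frac{1}{11} \left(15 + 748\right)} = \frac{1205}{\frac{1}{11} \cdot 763} = \frac{1205}{\frac{763}{11}} = 1205 \cdot \frac{11}{763} = \frac{13255}{763}$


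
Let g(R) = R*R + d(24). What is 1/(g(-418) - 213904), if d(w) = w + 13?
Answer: -1/39143 ≈ -2.5547e-5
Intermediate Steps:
d(w) = 13 + w
g(R) = 37 + R**2 (g(R) = R*R + (13 + 24) = R**2 + 37 = 37 + R**2)
1/(g(-418) - 213904) = 1/((37 + (-418)**2) - 213904) = 1/((37 + 174724) - 213904) = 1/(174761 - 213904) = 1/(-39143) = -1/39143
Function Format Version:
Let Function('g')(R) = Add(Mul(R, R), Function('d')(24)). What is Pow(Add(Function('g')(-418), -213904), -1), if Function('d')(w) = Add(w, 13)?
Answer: Rational(-1, 39143) ≈ -2.5547e-5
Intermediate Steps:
Function('d')(w) = Add(13, w)
Function('g')(R) = Add(37, Pow(R, 2)) (Function('g')(R) = Add(Mul(R, R), Add(13, 24)) = Add(Pow(R, 2), 37) = Add(37, Pow(R, 2)))
Pow(Add(Function('g')(-418), -213904), -1) = Pow(Add(Add(37, Pow(-418, 2)), -213904), -1) = Pow(Add(Add(37, 174724), -213904), -1) = Pow(Add(174761, -213904), -1) = Pow(-39143, -1) = Rational(-1, 39143)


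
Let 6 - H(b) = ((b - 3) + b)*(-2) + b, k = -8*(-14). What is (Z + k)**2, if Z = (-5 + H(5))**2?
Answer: 44944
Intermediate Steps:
k = 112
H(b) = 3*b (H(b) = 6 - (((b - 3) + b)*(-2) + b) = 6 - (((-3 + b) + b)*(-2) + b) = 6 - ((-3 + 2*b)*(-2) + b) = 6 - ((6 - 4*b) + b) = 6 - (6 - 3*b) = 6 + (-6 + 3*b) = 3*b)
Z = 100 (Z = (-5 + 3*5)**2 = (-5 + 15)**2 = 10**2 = 100)
(Z + k)**2 = (100 + 112)**2 = 212**2 = 44944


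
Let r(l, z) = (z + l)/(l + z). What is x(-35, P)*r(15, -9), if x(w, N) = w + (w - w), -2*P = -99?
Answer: -35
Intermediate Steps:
r(l, z) = 1 (r(l, z) = (l + z)/(l + z) = 1)
P = 99/2 (P = -1/2*(-99) = 99/2 ≈ 49.500)
x(w, N) = w (x(w, N) = w + 0 = w)
x(-35, P)*r(15, -9) = -35*1 = -35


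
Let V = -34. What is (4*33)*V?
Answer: -4488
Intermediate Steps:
(4*33)*V = (4*33)*(-34) = 132*(-34) = -4488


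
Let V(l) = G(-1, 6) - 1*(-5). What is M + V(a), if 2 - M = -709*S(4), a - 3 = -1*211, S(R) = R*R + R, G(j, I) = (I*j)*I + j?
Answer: 14150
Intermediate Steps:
G(j, I) = j + j*I² (G(j, I) = j*I² + j = j + j*I²)
S(R) = R + R² (S(R) = R² + R = R + R²)
a = -208 (a = 3 - 1*211 = 3 - 211 = -208)
V(l) = -32 (V(l) = -(1 + 6²) - 1*(-5) = -(1 + 36) + 5 = -1*37 + 5 = -37 + 5 = -32)
M = 14182 (M = 2 - (-709)*4*(1 + 4) = 2 - (-709)*4*5 = 2 - (-709)*20 = 2 - 1*(-14180) = 2 + 14180 = 14182)
M + V(a) = 14182 - 32 = 14150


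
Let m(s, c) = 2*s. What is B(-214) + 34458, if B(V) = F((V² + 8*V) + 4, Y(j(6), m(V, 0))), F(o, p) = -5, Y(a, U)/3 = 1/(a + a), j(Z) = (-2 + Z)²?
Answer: 34453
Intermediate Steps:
Y(a, U) = 3/(2*a) (Y(a, U) = 3/(a + a) = 3/((2*a)) = 3*(1/(2*a)) = 3/(2*a))
B(V) = -5
B(-214) + 34458 = -5 + 34458 = 34453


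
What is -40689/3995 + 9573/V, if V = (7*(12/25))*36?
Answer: 277686613/4026960 ≈ 68.957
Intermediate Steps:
V = 3024/25 (V = (7*(12*(1/25)))*36 = (7*(12/25))*36 = (84/25)*36 = 3024/25 ≈ 120.96)
-40689/3995 + 9573/V = -40689/3995 + 9573/(3024/25) = -40689*1/3995 + 9573*(25/3024) = -40689/3995 + 79775/1008 = 277686613/4026960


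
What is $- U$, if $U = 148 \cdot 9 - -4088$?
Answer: $-5420$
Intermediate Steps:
$U = 5420$ ($U = 1332 + 4088 = 5420$)
$- U = \left(-1\right) 5420 = -5420$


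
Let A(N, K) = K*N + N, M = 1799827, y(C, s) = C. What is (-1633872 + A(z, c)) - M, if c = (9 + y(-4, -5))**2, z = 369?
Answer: -3424105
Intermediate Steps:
c = 25 (c = (9 - 4)**2 = 5**2 = 25)
A(N, K) = N + K*N
(-1633872 + A(z, c)) - M = (-1633872 + 369*(1 + 25)) - 1*1799827 = (-1633872 + 369*26) - 1799827 = (-1633872 + 9594) - 1799827 = -1624278 - 1799827 = -3424105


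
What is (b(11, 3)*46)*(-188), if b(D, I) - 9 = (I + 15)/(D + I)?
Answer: -622656/7 ≈ -88951.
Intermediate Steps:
b(D, I) = 9 + (15 + I)/(D + I) (b(D, I) = 9 + (I + 15)/(D + I) = 9 + (15 + I)/(D + I))
(b(11, 3)*46)*(-188) = (((15 + 9*11 + 10*3)/(11 + 3))*46)*(-188) = (((15 + 99 + 30)/14)*46)*(-188) = (((1/14)*144)*46)*(-188) = ((72/7)*46)*(-188) = (3312/7)*(-188) = -622656/7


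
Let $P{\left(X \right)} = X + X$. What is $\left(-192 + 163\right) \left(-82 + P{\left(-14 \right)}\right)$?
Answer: $3190$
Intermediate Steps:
$P{\left(X \right)} = 2 X$
$\left(-192 + 163\right) \left(-82 + P{\left(-14 \right)}\right) = \left(-192 + 163\right) \left(-82 + 2 \left(-14\right)\right) = - 29 \left(-82 - 28\right) = \left(-29\right) \left(-110\right) = 3190$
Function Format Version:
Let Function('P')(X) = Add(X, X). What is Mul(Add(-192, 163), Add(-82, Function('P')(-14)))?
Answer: 3190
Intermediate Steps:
Function('P')(X) = Mul(2, X)
Mul(Add(-192, 163), Add(-82, Function('P')(-14))) = Mul(Add(-192, 163), Add(-82, Mul(2, -14))) = Mul(-29, Add(-82, -28)) = Mul(-29, -110) = 3190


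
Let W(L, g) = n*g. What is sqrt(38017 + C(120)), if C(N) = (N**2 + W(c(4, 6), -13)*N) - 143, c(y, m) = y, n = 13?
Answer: sqrt(31994) ≈ 178.87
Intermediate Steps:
W(L, g) = 13*g
C(N) = -143 + N**2 - 169*N (C(N) = (N**2 + (13*(-13))*N) - 143 = (N**2 - 169*N) - 143 = -143 + N**2 - 169*N)
sqrt(38017 + C(120)) = sqrt(38017 + (-143 + 120**2 - 169*120)) = sqrt(38017 + (-143 + 14400 - 20280)) = sqrt(38017 - 6023) = sqrt(31994)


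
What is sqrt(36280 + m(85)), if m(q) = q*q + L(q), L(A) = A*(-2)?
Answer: 9*sqrt(535) ≈ 208.17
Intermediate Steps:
L(A) = -2*A
m(q) = q**2 - 2*q (m(q) = q*q - 2*q = q**2 - 2*q)
sqrt(36280 + m(85)) = sqrt(36280 + 85*(-2 + 85)) = sqrt(36280 + 85*83) = sqrt(36280 + 7055) = sqrt(43335) = 9*sqrt(535)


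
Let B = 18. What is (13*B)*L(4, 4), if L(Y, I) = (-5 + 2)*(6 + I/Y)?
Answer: -4914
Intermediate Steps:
L(Y, I) = -18 - 3*I/Y (L(Y, I) = -3*(6 + I/Y) = -18 - 3*I/Y)
(13*B)*L(4, 4) = (13*18)*(-18 - 3*4/4) = 234*(-18 - 3*4*1/4) = 234*(-18 - 3) = 234*(-21) = -4914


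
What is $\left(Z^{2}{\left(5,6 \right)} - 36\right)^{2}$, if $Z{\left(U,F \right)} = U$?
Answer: $121$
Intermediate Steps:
$\left(Z^{2}{\left(5,6 \right)} - 36\right)^{2} = \left(5^{2} - 36\right)^{2} = \left(25 - 36\right)^{2} = \left(-11\right)^{2} = 121$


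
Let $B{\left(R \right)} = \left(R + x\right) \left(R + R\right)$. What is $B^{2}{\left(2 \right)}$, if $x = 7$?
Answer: $1296$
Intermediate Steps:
$B{\left(R \right)} = 2 R \left(7 + R\right)$ ($B{\left(R \right)} = \left(R + 7\right) \left(R + R\right) = \left(7 + R\right) 2 R = 2 R \left(7 + R\right)$)
$B^{2}{\left(2 \right)} = \left(2 \cdot 2 \left(7 + 2\right)\right)^{2} = \left(2 \cdot 2 \cdot 9\right)^{2} = 36^{2} = 1296$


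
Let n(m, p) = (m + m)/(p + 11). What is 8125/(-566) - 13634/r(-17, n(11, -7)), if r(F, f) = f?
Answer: -15523063/6226 ≈ -2493.3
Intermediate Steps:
n(m, p) = 2*m/(11 + p) (n(m, p) = (2*m)/(11 + p) = 2*m/(11 + p))
8125/(-566) - 13634/r(-17, n(11, -7)) = 8125/(-566) - 13634/(2*11/(11 - 7)) = 8125*(-1/566) - 13634/(2*11/4) = -8125/566 - 13634/(2*11*(¼)) = -8125/566 - 13634/11/2 = -8125/566 - 13634*2/11 = -8125/566 - 27268/11 = -15523063/6226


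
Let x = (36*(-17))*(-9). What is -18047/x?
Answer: -18047/5508 ≈ -3.2765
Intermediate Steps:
x = 5508 (x = -612*(-9) = 5508)
-18047/x = -18047/5508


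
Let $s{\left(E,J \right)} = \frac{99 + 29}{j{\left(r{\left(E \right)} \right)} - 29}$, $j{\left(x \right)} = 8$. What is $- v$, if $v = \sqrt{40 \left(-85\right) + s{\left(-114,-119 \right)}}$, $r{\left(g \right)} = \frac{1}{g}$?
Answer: $- \frac{2 i \sqrt{375522}}{21} \approx - 58.362 i$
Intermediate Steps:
$s{\left(E,J \right)} = - \frac{128}{21}$ ($s{\left(E,J \right)} = \frac{99 + 29}{8 - 29} = \frac{128}{-21} = 128 \left(- \frac{1}{21}\right) = - \frac{128}{21}$)
$v = \frac{2 i \sqrt{375522}}{21}$ ($v = \sqrt{40 \left(-85\right) - \frac{128}{21}} = \sqrt{-3400 - \frac{128}{21}} = \sqrt{- \frac{71528}{21}} = \frac{2 i \sqrt{375522}}{21} \approx 58.362 i$)
$- v = - \frac{2 i \sqrt{375522}}{21}$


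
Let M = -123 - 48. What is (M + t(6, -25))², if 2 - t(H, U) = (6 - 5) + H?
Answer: 30976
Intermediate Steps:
t(H, U) = 1 - H (t(H, U) = 2 - ((6 - 5) + H) = 2 - (1 + H) = 2 + (-1 - H) = 1 - H)
M = -171
(M + t(6, -25))² = (-171 + (1 - 1*6))² = (-171 + (1 - 6))² = (-171 - 5)² = (-176)² = 30976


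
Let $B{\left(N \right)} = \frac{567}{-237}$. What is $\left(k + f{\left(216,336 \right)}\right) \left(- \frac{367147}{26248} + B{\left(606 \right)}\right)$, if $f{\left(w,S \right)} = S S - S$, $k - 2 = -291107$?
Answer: $\frac{6064367519325}{2073592} \approx 2.9246 \cdot 10^{6}$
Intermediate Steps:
$k = -291105$ ($k = 2 - 291107 = -291105$)
$f{\left(w,S \right)} = S^{2} - S$
$B{\left(N \right)} = - \frac{189}{79}$ ($B{\left(N \right)} = 567 \left(- \frac{1}{237}\right) = - \frac{189}{79}$)
$\left(k + f{\left(216,336 \right)}\right) \left(- \frac{367147}{26248} + B{\left(606 \right)}\right) = \left(-291105 + 336 \left(-1 + 336\right)\right) \left(- \frac{367147}{26248} - \frac{189}{79}\right) = \left(-291105 + 336 \cdot 335\right) \left(\left(-367147\right) \frac{1}{26248} - \frac{189}{79}\right) = \left(-291105 + 112560\right) \left(- \frac{367147}{26248} - \frac{189}{79}\right) = \left(-178545\right) \left(- \frac{33965485}{2073592}\right) = \frac{6064367519325}{2073592}$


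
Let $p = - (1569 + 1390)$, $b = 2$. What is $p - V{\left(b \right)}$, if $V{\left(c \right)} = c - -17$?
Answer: $-2978$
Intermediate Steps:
$V{\left(c \right)} = 17 + c$ ($V{\left(c \right)} = c + 17 = 17 + c$)
$p = -2959$ ($p = \left(-1\right) 2959 = -2959$)
$p - V{\left(b \right)} = -2959 - \left(17 + 2\right) = -2959 - 19 = -2978$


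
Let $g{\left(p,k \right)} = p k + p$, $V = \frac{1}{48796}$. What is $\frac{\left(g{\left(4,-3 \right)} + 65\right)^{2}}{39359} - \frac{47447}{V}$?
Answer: $- \frac{91124894013259}{39359} \approx -2.3152 \cdot 10^{9}$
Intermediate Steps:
$V = \frac{1}{48796} \approx 2.0493 \cdot 10^{-5}$
$g{\left(p,k \right)} = p + k p$ ($g{\left(p,k \right)} = k p + p = p + k p$)
$\frac{\left(g{\left(4,-3 \right)} + 65\right)^{2}}{39359} - \frac{47447}{V} = \frac{\left(4 \left(1 - 3\right) + 65\right)^{2}}{39359} - 47447 \frac{1}{\frac{1}{48796}} = \left(4 \left(-2\right) + 65\right)^{2} \cdot \frac{1}{39359} - 2315223812 = \left(-8 + 65\right)^{2} \cdot \frac{1}{39359} - 2315223812 = 57^{2} \cdot \frac{1}{39359} - 2315223812 = 3249 \cdot \frac{1}{39359} - 2315223812 = \frac{3249}{39359} - 2315223812 = - \frac{91124894013259}{39359}$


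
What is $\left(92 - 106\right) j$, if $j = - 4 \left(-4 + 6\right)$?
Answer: $112$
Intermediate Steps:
$j = -8$ ($j = \left(-4\right) 2 = -8$)
$\left(92 - 106\right) j = \left(92 - 106\right) \left(-8\right) = \left(-14\right) \left(-8\right) = 112$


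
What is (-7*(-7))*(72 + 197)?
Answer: 13181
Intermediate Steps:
(-7*(-7))*(72 + 197) = 49*269 = 13181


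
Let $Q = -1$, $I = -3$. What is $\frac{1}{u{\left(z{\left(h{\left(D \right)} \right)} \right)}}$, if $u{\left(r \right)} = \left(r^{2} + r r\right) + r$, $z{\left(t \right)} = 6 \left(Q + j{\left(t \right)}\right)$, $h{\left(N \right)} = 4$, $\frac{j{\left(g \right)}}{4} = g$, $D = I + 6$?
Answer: $\frac{1}{16290} \approx 6.1387 \cdot 10^{-5}$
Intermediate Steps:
$D = 3$ ($D = -3 + 6 = 3$)
$j{\left(g \right)} = 4 g$
$z{\left(t \right)} = -6 + 24 t$ ($z{\left(t \right)} = 6 \left(-1 + 4 t\right) = -6 + 24 t$)
$u{\left(r \right)} = r + 2 r^{2}$ ($u{\left(r \right)} = \left(r^{2} + r^{2}\right) + r = 2 r^{2} + r = r + 2 r^{2}$)
$\frac{1}{u{\left(z{\left(h{\left(D \right)} \right)} \right)}} = \frac{1}{\left(-6 + 24 \cdot 4\right) \left(1 + 2 \left(-6 + 24 \cdot 4\right)\right)} = \frac{1}{\left(-6 + 96\right) \left(1 + 2 \left(-6 + 96\right)\right)} = \frac{1}{90 \left(1 + 2 \cdot 90\right)} = \frac{1}{90 \left(1 + 180\right)} = \frac{1}{90 \cdot 181} = \frac{1}{16290}$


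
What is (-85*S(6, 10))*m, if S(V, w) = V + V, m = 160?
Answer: -163200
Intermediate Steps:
S(V, w) = 2*V
(-85*S(6, 10))*m = -170*6*160 = -85*12*160 = -1020*160 = -163200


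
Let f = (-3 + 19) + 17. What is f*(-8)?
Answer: -264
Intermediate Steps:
f = 33 (f = 16 + 17 = 33)
f*(-8) = 33*(-8) = -264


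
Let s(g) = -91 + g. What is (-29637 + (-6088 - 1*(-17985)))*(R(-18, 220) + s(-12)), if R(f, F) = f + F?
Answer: -1756260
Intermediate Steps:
R(f, F) = F + f
(-29637 + (-6088 - 1*(-17985)))*(R(-18, 220) + s(-12)) = (-29637 + (-6088 - 1*(-17985)))*((220 - 18) + (-91 - 12)) = (-29637 + (-6088 + 17985))*(202 - 103) = (-29637 + 11897)*99 = -17740*99 = -1756260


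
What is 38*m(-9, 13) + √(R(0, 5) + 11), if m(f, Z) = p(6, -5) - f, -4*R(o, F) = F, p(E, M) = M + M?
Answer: -38 + √39/2 ≈ -34.878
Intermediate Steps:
p(E, M) = 2*M
R(o, F) = -F/4
m(f, Z) = -10 - f (m(f, Z) = 2*(-5) - f = -10 - f)
38*m(-9, 13) + √(R(0, 5) + 11) = 38*(-10 - 1*(-9)) + √(-¼*5 + 11) = 38*(-10 + 9) + √(-5/4 + 11) = 38*(-1) + √(39/4) = -38 + √39/2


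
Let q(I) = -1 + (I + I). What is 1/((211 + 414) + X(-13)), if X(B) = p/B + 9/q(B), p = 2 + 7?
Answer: 39/24335 ≈ 0.0016026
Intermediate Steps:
p = 9
q(I) = -1 + 2*I
X(B) = 9/B + 9/(-1 + 2*B)
1/((211 + 414) + X(-13)) = 1/((211 + 414) + 9*(-1 + 3*(-13))/(-13*(-1 + 2*(-13)))) = 1/(625 + 9*(-1/13)*(-1 - 39)/(-1 - 26)) = 1/(625 + 9*(-1/13)*(-40)/(-27)) = 1/(625 + 9*(-1/13)*(-1/27)*(-40)) = 1/(625 - 40/39) = 1/(24335/39) = 39/24335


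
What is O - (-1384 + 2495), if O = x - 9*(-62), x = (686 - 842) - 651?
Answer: -1360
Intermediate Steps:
x = -807 (x = -156 - 651 = -807)
O = -249 (O = -807 - 9*(-62) = -807 - 1*(-558) = -807 + 558 = -249)
O - (-1384 + 2495) = -249 - (-1384 + 2495) = -249 - 1*1111 = -249 - 1111 = -1360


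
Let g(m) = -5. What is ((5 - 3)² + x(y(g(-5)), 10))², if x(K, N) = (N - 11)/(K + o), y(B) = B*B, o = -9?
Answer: 3969/256 ≈ 15.504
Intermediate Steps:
y(B) = B²
x(K, N) = (-11 + N)/(-9 + K) (x(K, N) = (N - 11)/(K - 9) = (-11 + N)/(-9 + K))
((5 - 3)² + x(y(g(-5)), 10))² = ((5 - 3)² + (-11 + 10)/(-9 + (-5)²))² = (2² - 1/(-9 + 25))² = (4 - 1/16)² = (63/16)² = 3969/256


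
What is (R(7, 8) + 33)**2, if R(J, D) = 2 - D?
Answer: 729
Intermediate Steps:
(R(7, 8) + 33)**2 = ((2 - 1*8) + 33)**2 = ((2 - 8) + 33)**2 = (-6 + 33)**2 = 27**2 = 729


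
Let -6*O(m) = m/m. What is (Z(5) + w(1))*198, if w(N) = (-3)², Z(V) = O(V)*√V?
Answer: 1782 - 33*√5 ≈ 1708.2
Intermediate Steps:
O(m) = -⅙ (O(m) = -m/(6*m) = -⅙*1 = -⅙)
Z(V) = -√V/6
w(N) = 9
(Z(5) + w(1))*198 = (-√5/6 + 9)*198 = (9 - √5/6)*198 = 1782 - 33*√5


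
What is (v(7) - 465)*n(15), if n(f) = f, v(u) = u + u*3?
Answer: -6555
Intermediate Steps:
v(u) = 4*u (v(u) = u + 3*u = 4*u)
(v(7) - 465)*n(15) = (4*7 - 465)*15 = (28 - 465)*15 = -437*15 = -6555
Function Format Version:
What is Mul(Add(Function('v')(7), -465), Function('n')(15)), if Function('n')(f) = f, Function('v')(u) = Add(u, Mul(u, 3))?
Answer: -6555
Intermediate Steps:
Function('v')(u) = Mul(4, u) (Function('v')(u) = Add(u, Mul(3, u)) = Mul(4, u))
Mul(Add(Function('v')(7), -465), Function('n')(15)) = Mul(Add(Mul(4, 7), -465), 15) = Mul(Add(28, -465), 15) = Mul(-437, 15) = -6555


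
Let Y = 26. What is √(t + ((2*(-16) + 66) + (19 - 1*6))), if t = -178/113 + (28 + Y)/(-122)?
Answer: √2137257366/6893 ≈ 6.7069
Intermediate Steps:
t = -13909/6893 (t = -178/113 + (28 + 26)/(-122) = -178*1/113 + 54*(-1/122) = -178/113 - 27/61 = -13909/6893 ≈ -2.0178)
√(t + ((2*(-16) + 66) + (19 - 1*6))) = √(-13909/6893 + ((2*(-16) + 66) + (19 - 1*6))) = √(-13909/6893 + ((-32 + 66) + (19 - 6))) = √(-13909/6893 + (34 + 13)) = √(-13909/6893 + 47) = √(310062/6893) = √2137257366/6893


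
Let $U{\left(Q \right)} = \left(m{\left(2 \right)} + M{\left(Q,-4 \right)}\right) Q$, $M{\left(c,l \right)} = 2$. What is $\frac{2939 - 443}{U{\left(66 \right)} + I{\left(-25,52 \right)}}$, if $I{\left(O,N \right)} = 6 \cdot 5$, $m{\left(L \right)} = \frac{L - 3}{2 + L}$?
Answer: $\frac{1664}{97} \approx 17.155$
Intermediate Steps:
$m{\left(L \right)} = \frac{-3 + L}{2 + L}$
$I{\left(O,N \right)} = 30$
$U{\left(Q \right)} = \frac{7 Q}{4}$ ($U{\left(Q \right)} = \left(\frac{-3 + 2}{2 + 2} + 2\right) Q = \left(\frac{1}{4} \left(-1\right) + 2\right) Q = \left(- \frac{1}{4} + 2\right) Q = \frac{7 Q}{4}$)
$\frac{2939 - 443}{U{\left(66 \right)} + I{\left(-25,52 \right)}} = \frac{2939 - 443}{\frac{7}{4} \cdot 66 + 30} = \frac{2496}{\frac{231}{2} + 30} = \frac{2496}{\frac{291}{2}} = 2496 \cdot \frac{2}{291} = \frac{1664}{97}$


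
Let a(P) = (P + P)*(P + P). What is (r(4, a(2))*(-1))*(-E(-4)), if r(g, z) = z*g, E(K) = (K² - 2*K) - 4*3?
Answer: 768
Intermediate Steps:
E(K) = -12 + K² - 2*K (E(K) = (K² - 2*K) - 12 = -12 + K² - 2*K)
a(P) = 4*P² (a(P) = (2*P)*(2*P) = 4*P²)
r(g, z) = g*z
(r(4, a(2))*(-1))*(-E(-4)) = ((4*(4*2²))*(-1))*(-(-12 + (-4)² - 2*(-4))) = ((4*(4*4))*(-1))*(-(-12 + 16 + 8)) = ((4*16)*(-1))*(-1*12) = (64*(-1))*(-12) = -64*(-12) = 768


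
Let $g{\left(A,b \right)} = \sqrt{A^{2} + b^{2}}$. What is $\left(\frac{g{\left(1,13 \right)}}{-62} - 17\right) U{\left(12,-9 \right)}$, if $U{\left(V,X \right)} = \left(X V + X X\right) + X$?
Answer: $612 + \frac{18 \sqrt{170}}{31} \approx 619.57$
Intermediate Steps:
$U{\left(V,X \right)} = X + X^{2} + V X$ ($U{\left(V,X \right)} = \left(V X + X^{2}\right) + X = \left(X^{2} + V X\right) + X = X + X^{2} + V X$)
$\left(\frac{g{\left(1,13 \right)}}{-62} - 17\right) U{\left(12,-9 \right)} = \left(\frac{\sqrt{1^{2} + 13^{2}}}{-62} - 17\right) \left(- 9 \left(1 + 12 - 9\right)\right) = \left(\sqrt{1 + 169} \left(- \frac{1}{62}\right) - 17\right) \left(\left(-9\right) 4\right) = \left(\sqrt{170} \left(- \frac{1}{62}\right) - 17\right) \left(-36\right) = \left(- \frac{\sqrt{170}}{62} - 17\right) \left(-36\right) = \left(-17 - \frac{\sqrt{170}}{62}\right) \left(-36\right) = 612 + \frac{18 \sqrt{170}}{31}$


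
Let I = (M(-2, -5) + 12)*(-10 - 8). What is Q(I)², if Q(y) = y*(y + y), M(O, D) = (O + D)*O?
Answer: 191886050304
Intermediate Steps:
M(O, D) = O*(D + O) (M(O, D) = (D + O)*O = O*(D + O))
I = -468 (I = (-2*(-5 - 2) + 12)*(-10 - 8) = (-2*(-7) + 12)*(-18) = (14 + 12)*(-18) = 26*(-18) = -468)
Q(y) = 2*y² (Q(y) = y*(2*y) = 2*y²)
Q(I)² = (2*(-468)²)² = (2*219024)² = 438048² = 191886050304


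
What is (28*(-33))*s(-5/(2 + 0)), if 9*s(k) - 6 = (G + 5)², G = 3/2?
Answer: -14861/3 ≈ -4953.7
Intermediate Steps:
G = 3/2 (G = 3*(½) = 3/2 ≈ 1.5000)
s(k) = 193/36 (s(k) = ⅔ + (3/2 + 5)²/9 = ⅔ + (13/2)²/9 = ⅔ + (⅑)*(169/4) = ⅔ + 169/36 = 193/36)
(28*(-33))*s(-5/(2 + 0)) = (28*(-33))*(193/36) = -924*193/36 = -14861/3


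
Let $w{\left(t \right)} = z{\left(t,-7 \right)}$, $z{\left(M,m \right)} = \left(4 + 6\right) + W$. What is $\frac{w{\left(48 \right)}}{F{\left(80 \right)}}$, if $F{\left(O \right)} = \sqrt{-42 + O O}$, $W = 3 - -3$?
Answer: $\frac{8 \sqrt{22}}{187} \approx 0.20066$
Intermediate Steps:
$W = 6$ ($W = 3 + 3 = 6$)
$z{\left(M,m \right)} = 16$ ($z{\left(M,m \right)} = \left(4 + 6\right) + 6 = 10 + 6 = 16$)
$w{\left(t \right)} = 16$
$F{\left(O \right)} = \sqrt{-42 + O^{2}}$
$\frac{w{\left(48 \right)}}{F{\left(80 \right)}} = \frac{16}{\sqrt{-42 + 80^{2}}} = \frac{16}{\sqrt{-42 + 6400}} = \frac{16}{\sqrt{6358}} = \frac{16}{17 \sqrt{22}} = 16 \frac{\sqrt{22}}{374} = \frac{8 \sqrt{22}}{187}$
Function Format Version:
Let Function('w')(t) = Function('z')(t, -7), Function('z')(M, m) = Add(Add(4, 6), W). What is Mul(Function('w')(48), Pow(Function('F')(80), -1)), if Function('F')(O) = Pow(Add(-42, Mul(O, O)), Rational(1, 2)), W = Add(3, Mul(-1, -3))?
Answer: Mul(Rational(8, 187), Pow(22, Rational(1, 2))) ≈ 0.20066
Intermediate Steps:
W = 6 (W = Add(3, 3) = 6)
Function('z')(M, m) = 16 (Function('z')(M, m) = Add(Add(4, 6), 6) = Add(10, 6) = 16)
Function('w')(t) = 16
Function('F')(O) = Pow(Add(-42, Pow(O, 2)), Rational(1, 2))
Mul(Function('w')(48), Pow(Function('F')(80), -1)) = Mul(16, Pow(Pow(Add(-42, Pow(80, 2)), Rational(1, 2)), -1)) = Mul(16, Pow(Pow(Add(-42, 6400), Rational(1, 2)), -1)) = Mul(16, Pow(Pow(6358, Rational(1, 2)), -1)) = Mul(16, Pow(Mul(17, Pow(22, Rational(1, 2))), -1)) = Mul(16, Mul(Rational(1, 374), Pow(22, Rational(1, 2)))) = Mul(Rational(8, 187), Pow(22, Rational(1, 2)))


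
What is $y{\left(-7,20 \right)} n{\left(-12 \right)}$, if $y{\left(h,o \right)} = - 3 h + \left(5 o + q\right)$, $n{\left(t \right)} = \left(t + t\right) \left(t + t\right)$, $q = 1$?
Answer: $70272$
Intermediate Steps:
$n{\left(t \right)} = 4 t^{2}$ ($n{\left(t \right)} = 2 t 2 t = 4 t^{2}$)
$y{\left(h,o \right)} = 1 - 3 h + 5 o$ ($y{\left(h,o \right)} = - 3 h + \left(5 o + 1\right) = - 3 h + \left(1 + 5 o\right) = 1 - 3 h + 5 o$)
$y{\left(-7,20 \right)} n{\left(-12 \right)} = \left(1 - -21 + 5 \cdot 20\right) 4 \left(-12\right)^{2} = \left(1 + 21 + 100\right) 4 \cdot 144 = 122 \cdot 576 = 70272$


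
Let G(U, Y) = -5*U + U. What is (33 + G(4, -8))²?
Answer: 289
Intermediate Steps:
G(U, Y) = -4*U
(33 + G(4, -8))² = (33 - 4*4)² = (33 - 16)² = 17² = 289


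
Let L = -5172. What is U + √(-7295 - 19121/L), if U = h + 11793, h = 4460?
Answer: 16253 + I*√48759830367/2586 ≈ 16253.0 + 85.389*I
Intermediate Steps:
U = 16253 (U = 4460 + 11793 = 16253)
U + √(-7295 - 19121/L) = 16253 + √(-7295 - 19121/(-5172)) = 16253 + √(-7295 - 19121*(-1/5172)) = 16253 + √(-7295 + 19121/5172) = 16253 + √(-37710619/5172) = 16253 + I*√48759830367/2586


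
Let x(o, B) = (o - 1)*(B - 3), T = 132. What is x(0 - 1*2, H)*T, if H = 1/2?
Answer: 990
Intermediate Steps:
H = ½ ≈ 0.50000
x(o, B) = (-1 + o)*(-3 + B)
x(0 - 1*2, H)*T = (3 - 1*½ - 3*(0 - 1*2) + (0 - 1*2)/2)*132 = (3 - ½ - 3*(0 - 2) + (0 - 2)/2)*132 = (3 - ½ - 3*(-2) + (½)*(-2))*132 = (3 - ½ + 6 - 1)*132 = (15/2)*132 = 990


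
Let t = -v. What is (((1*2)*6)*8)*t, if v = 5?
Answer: -480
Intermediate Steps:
t = -5 (t = -1*5 = -5)
(((1*2)*6)*8)*t = (((1*2)*6)*8)*(-5) = ((2*6)*8)*(-5) = (12*8)*(-5) = 96*(-5) = -480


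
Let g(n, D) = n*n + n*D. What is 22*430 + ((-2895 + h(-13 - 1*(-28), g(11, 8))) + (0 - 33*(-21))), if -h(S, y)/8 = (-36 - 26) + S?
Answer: 7634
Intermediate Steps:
g(n, D) = n² + D*n
h(S, y) = 496 - 8*S (h(S, y) = -8*((-36 - 26) + S) = -8*(-62 + S) = 496 - 8*S)
22*430 + ((-2895 + h(-13 - 1*(-28), g(11, 8))) + (0 - 33*(-21))) = 22*430 + ((-2895 + (496 - 8*(-13 - 1*(-28)))) + (0 - 33*(-21))) = 9460 + ((-2895 + (496 - 8*(-13 + 28))) + (0 + 693)) = 9460 + ((-2895 + (496 - 8*15)) + 693) = 9460 + ((-2895 + (496 - 120)) + 693) = 9460 + ((-2895 + 376) + 693) = 9460 + (-2519 + 693) = 9460 - 1826 = 7634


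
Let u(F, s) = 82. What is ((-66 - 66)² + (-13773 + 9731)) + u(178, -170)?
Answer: 13464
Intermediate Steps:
((-66 - 66)² + (-13773 + 9731)) + u(178, -170) = ((-66 - 66)² + (-13773 + 9731)) + 82 = ((-132)² - 4042) + 82 = (17424 - 4042) + 82 = 13382 + 82 = 13464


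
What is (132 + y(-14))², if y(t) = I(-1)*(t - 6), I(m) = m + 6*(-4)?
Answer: 399424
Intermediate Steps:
I(m) = -24 + m (I(m) = m - 24 = -24 + m)
y(t) = 150 - 25*t (y(t) = (-24 - 1)*(t - 6) = -25*(-6 + t) = 150 - 25*t)
(132 + y(-14))² = (132 + (150 - 25*(-14)))² = (132 + (150 + 350))² = (132 + 500)² = 632² = 399424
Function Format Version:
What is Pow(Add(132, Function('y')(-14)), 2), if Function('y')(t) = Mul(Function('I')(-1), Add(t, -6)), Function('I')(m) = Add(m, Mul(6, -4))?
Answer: 399424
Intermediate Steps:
Function('I')(m) = Add(-24, m) (Function('I')(m) = Add(m, -24) = Add(-24, m))
Function('y')(t) = Add(150, Mul(-25, t)) (Function('y')(t) = Mul(Add(-24, -1), Add(t, -6)) = Mul(-25, Add(-6, t)) = Add(150, Mul(-25, t)))
Pow(Add(132, Function('y')(-14)), 2) = Pow(Add(132, Add(150, Mul(-25, -14))), 2) = Pow(Add(132, Add(150, 350)), 2) = Pow(Add(132, 500), 2) = Pow(632, 2) = 399424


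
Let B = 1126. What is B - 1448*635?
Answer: -918354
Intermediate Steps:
B - 1448*635 = 1126 - 1448*635 = 1126 - 919480 = -918354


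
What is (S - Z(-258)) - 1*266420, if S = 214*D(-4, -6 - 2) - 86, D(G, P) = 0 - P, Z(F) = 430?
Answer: -265224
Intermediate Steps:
D(G, P) = -P
S = 1626 (S = 214*(-(-6 - 2)) - 86 = 214*(-1*(-8)) - 86 = 214*8 - 86 = 1712 - 86 = 1626)
(S - Z(-258)) - 1*266420 = (1626 - 1*430) - 1*266420 = (1626 - 430) - 266420 = 1196 - 266420 = -265224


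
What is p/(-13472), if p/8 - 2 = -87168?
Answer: 43583/842 ≈ 51.761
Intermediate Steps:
p = -697328 (p = 16 + 8*(-87168) = 16 - 697344 = -697328)
p/(-13472) = -697328/(-13472) = -697328*(-1/13472) = 43583/842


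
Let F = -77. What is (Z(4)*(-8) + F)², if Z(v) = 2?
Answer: 8649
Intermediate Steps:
(Z(4)*(-8) + F)² = (2*(-8) - 77)² = (-16 - 77)² = (-93)² = 8649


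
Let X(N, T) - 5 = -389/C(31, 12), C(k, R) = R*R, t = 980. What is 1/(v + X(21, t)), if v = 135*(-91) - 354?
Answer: -144/1819685 ≈ -7.9135e-5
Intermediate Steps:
v = -12639 (v = -12285 - 354 = -12639)
C(k, R) = R²
X(N, T) = 331/144 (X(N, T) = 5 - 389/(12²) = 5 - 389/144 = 331/144)
1/(v + X(21, t)) = 1/(-12639 + 331/144) = 1/(-1819685/144) = -144/1819685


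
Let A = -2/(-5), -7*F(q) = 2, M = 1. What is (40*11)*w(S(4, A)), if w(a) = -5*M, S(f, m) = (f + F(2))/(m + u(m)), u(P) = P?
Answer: -2200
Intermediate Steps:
F(q) = -2/7 (F(q) = -1/7*2 = -2/7)
A = 2/5 (A = -2*(-1/5) = 2/5 ≈ 0.40000)
S(f, m) = (-2/7 + f)/(2*m) (S(f, m) = (f - 2/7)/(m + m) = (-2/7 + f)/((2*m)) = (-2/7 + f)*(1/(2*m)) = (-2/7 + f)/(2*m))
w(a) = -5 (w(a) = -5*1 = -5)
(40*11)*w(S(4, A)) = (40*11)*(-5) = 440*(-5) = -2200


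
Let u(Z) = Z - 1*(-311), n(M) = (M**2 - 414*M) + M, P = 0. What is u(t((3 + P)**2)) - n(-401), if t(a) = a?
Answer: -326094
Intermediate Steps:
n(M) = M**2 - 413*M
u(Z) = 311 + Z (u(Z) = Z + 311 = 311 + Z)
u(t((3 + P)**2)) - n(-401) = (311 + (3 + 0)**2) - (-401)*(-413 - 401) = (311 + 3**2) - (-401)*(-814) = (311 + 9) - 1*326414 = 320 - 326414 = -326094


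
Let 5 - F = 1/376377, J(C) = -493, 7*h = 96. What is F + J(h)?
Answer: -183671977/376377 ≈ -488.00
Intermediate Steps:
h = 96/7 (h = (⅐)*96 = 96/7 ≈ 13.714)
F = 1881884/376377 (F = 5 - 1/376377 = 1881884/376377 ≈ 5.0000)
F + J(h) = 1881884/376377 - 493 = -183671977/376377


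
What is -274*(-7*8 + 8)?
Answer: 13152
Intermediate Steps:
-274*(-7*8 + 8) = -274*(-56 + 8) = -274*(-48) = 13152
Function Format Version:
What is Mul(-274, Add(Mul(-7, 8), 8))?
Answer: 13152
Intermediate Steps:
Mul(-274, Add(Mul(-7, 8), 8)) = Mul(-274, Add(-56, 8)) = Mul(-274, -48) = 13152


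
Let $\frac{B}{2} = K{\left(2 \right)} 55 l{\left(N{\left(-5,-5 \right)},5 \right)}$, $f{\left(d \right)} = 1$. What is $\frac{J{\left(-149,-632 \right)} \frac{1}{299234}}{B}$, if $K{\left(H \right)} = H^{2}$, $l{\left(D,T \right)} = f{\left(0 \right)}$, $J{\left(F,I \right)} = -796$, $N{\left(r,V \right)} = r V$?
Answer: $- \frac{199}{32915740} \approx -6.0457 \cdot 10^{-6}$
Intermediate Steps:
$N{\left(r,V \right)} = V r$
$l{\left(D,T \right)} = 1$
$B = 440$ ($B = 2 \cdot 2^{2} \cdot 55 \cdot 1 = 2 \cdot 4 \cdot 55 \cdot 1 = 2 \cdot 220 \cdot 1 = 2 \cdot 220 = 440$)
$\frac{J{\left(-149,-632 \right)} \frac{1}{299234}}{B} = \frac{\left(-796\right) \frac{1}{299234}}{440} = \left(-796\right) \frac{1}{299234} \cdot \frac{1}{440} = \left(- \frac{398}{149617}\right) \frac{1}{440} = - \frac{199}{32915740}$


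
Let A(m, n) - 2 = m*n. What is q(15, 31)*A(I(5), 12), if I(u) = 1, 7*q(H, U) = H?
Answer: 30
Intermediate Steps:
q(H, U) = H/7
A(m, n) = 2 + m*n
q(15, 31)*A(I(5), 12) = ((1/7)*15)*(2 + 1*12) = 15*(2 + 12)/7 = (15/7)*14 = 30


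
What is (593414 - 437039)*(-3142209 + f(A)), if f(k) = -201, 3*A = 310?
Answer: -491394363750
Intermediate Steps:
A = 310/3 (A = (1/3)*310 = 310/3 ≈ 103.33)
(593414 - 437039)*(-3142209 + f(A)) = (593414 - 437039)*(-3142209 - 201) = 156375*(-3142410) = -491394363750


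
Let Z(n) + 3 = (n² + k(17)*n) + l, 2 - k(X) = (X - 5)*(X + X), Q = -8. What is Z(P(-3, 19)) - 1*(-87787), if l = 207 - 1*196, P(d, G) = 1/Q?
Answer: 5622129/64 ≈ 87846.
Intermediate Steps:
k(X) = 2 - 2*X*(-5 + X) (k(X) = 2 - (X - 5)*(X + X) = 2 - (-5 + X)*2*X = 2 - 2*X*(-5 + X))
P(d, G) = -⅛ (P(d, G) = 1/(-8) = -⅛)
l = 11 (l = 207 - 196 = 11)
Z(n) = 8 + n² - 406*n (Z(n) = -3 + ((n² + (2 - 2*17² + 10*17)*n) + 11) = -3 + ((n² + (2 - 2*289 + 170)*n) + 11) = -3 + ((n² + (2 - 578 + 170)*n) + 11) = -3 + ((n² - 406*n) + 11) = -3 + (11 + n² - 406*n) = 8 + n² - 406*n)
Z(P(-3, 19)) - 1*(-87787) = (8 + (-⅛)² - 406*(-⅛)) - 1*(-87787) = (8 + 1/64 + 203/4) + 87787 = 3761/64 + 87787 = 5622129/64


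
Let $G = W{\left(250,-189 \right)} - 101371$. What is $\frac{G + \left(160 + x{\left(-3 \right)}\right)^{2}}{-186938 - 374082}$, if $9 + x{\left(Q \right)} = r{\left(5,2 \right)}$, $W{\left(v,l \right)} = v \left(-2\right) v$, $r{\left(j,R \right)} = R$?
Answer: $\frac{101481}{280510} \approx 0.36177$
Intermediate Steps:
$W{\left(v,l \right)} = - 2 v^{2}$ ($W{\left(v,l \right)} = - 2 v v = - 2 v^{2}$)
$x{\left(Q \right)} = -7$ ($x{\left(Q \right)} = -9 + 2 = -7$)
$G = -226371$ ($G = - 2 \cdot 250^{2} - 101371 = \left(-2\right) 62500 - 101371 = -125000 - 101371 = -226371$)
$\frac{G + \left(160 + x{\left(-3 \right)}\right)^{2}}{-186938 - 374082} = \frac{-226371 + \left(160 - 7\right)^{2}}{-186938 - 374082} = \frac{-226371 + 153^{2}}{-561020} = \left(-226371 + 23409\right) \left(- \frac{1}{561020}\right) = \left(-202962\right) \left(- \frac{1}{561020}\right) = \frac{101481}{280510}$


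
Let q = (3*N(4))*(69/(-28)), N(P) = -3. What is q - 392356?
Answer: -10985347/28 ≈ -3.9233e+5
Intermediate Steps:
q = 621/28 (q = (3*(-3))*(69/(-28)) = -621*(-1)/28 = -9*(-69/28) = 621/28 ≈ 22.179)
q - 392356 = 621/28 - 392356 = -10985347/28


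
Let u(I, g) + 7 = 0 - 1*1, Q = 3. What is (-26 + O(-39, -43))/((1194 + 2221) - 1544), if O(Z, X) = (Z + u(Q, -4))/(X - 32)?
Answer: -1903/140325 ≈ -0.013561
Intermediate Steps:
u(I, g) = -8 (u(I, g) = -7 + (0 - 1*1) = -7 + (0 - 1) = -7 - 1 = -8)
O(Z, X) = (-8 + Z)/(-32 + X) (O(Z, X) = (Z - 8)/(X - 32) = (-8 + Z)/(-32 + X))
(-26 + O(-39, -43))/((1194 + 2221) - 1544) = (-26 + (-8 - 39)/(-32 - 43))/((1194 + 2221) - 1544) = (-26 - 47/(-75))/(3415 - 1544) = (-26 - 1/75*(-47))/1871 = (-26 + 47/75)*(1/1871) = -1903/75*1/1871 = -1903/140325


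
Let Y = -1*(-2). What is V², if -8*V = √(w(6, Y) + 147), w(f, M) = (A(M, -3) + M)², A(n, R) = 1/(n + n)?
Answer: 2433/1024 ≈ 2.3760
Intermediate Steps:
A(n, R) = 1/(2*n)
Y = 2
w(f, M) = (M + 1/(2*M))² (w(f, M) = (1/(2*M) + M)² = (M + 1/(2*M))²)
V = -√2433/32 (V = -√((2 + (½)/2)² + 147)/8 = -√((2 + (½)*(½))² + 147)/8 = -√((2 + ¼)² + 147)/8 = -√((9/4)² + 147)/8 = -√(81/16 + 147)/8 = -√2433/32 ≈ -1.5414)
V² = (-√2433/32)² = 2433/1024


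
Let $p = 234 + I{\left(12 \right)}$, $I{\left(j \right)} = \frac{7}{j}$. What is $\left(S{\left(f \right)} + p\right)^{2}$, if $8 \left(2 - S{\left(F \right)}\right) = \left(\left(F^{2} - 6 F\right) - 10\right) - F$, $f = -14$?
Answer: $\frac{5822569}{144} \approx 40435.0$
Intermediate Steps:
$S{\left(F \right)} = \frac{13}{4} - \frac{F^{2}}{8} + \frac{7 F}{8}$ ($S{\left(F \right)} = 2 - \frac{\left(\left(F^{2} - 6 F\right) - 10\right) - F}{8} = 2 - \frac{\left(-10 + F^{2} - 6 F\right) - F}{8} = 2 - \frac{-10 + F^{2} - 7 F}{8} = 2 + \left(\frac{5}{4} - \frac{F^{2}}{8} + \frac{7 F}{8}\right) = \frac{13}{4} - \frac{F^{2}}{8} + \frac{7 F}{8}$)
$p = \frac{2815}{12}$ ($p = 234 + \frac{7}{12} = \frac{2815}{12} \approx 234.58$)
$\left(S{\left(f \right)} + p\right)^{2} = \left(\left(\frac{13}{4} - \frac{\left(-14\right)^{2}}{8} + \frac{7}{8} \left(-14\right)\right) + \frac{2815}{12}\right)^{2} = \left(\left(\frac{13}{4} - \frac{49}{2} - \frac{49}{4}\right) + \frac{2815}{12}\right)^{2} = \left(- \frac{67}{2} + \frac{2815}{12}\right)^{2} = \left(\frac{2413}{12}\right)^{2} = \frac{5822569}{144}$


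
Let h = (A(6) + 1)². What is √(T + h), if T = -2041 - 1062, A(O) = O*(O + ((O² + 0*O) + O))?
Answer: √80418 ≈ 283.58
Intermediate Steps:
A(O) = O*(O² + 2*O) (A(O) = O*(O + ((O² + 0) + O)) = O*(O + (O² + O)) = O*(O + (O + O²)) = O*(O² + 2*O))
h = 83521 (h = (6²*(2 + 6) + 1)² = (36*8 + 1)² = (288 + 1)² = 289² = 83521)
T = -3103
√(T + h) = √(-3103 + 83521) = √80418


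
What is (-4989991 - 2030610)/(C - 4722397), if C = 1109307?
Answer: 7020601/3613090 ≈ 1.9431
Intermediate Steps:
(-4989991 - 2030610)/(C - 4722397) = (-4989991 - 2030610)/(1109307 - 4722397) = -7020601/(-3613090) = -7020601*(-1/3613090) = 7020601/3613090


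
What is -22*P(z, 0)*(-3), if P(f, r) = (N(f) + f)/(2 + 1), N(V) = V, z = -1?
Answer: -44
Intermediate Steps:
P(f, r) = 2*f/3 (P(f, r) = (f + f)/(2 + 1) = (2*f)/3 = (2*f)*(1/3) = 2*f/3)
-22*P(z, 0)*(-3) = -44*(-1)/3*(-3) = -22*(-2/3)*(-3) = (44/3)*(-3) = -44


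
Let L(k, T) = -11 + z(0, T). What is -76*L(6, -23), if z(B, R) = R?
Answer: 2584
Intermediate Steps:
L(k, T) = -11 + T
-76*L(6, -23) = -76*(-11 - 23) = -76*(-34) = 2584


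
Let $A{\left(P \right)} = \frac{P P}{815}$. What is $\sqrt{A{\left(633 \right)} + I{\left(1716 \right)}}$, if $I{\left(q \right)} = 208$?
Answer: $\frac{\sqrt{464720335}}{815} \approx 26.451$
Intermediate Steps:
$A{\left(P \right)} = \frac{P^{2}}{815}$ ($A{\left(P \right)} = P^{2} \cdot \frac{1}{815} = \frac{P^{2}}{815}$)
$\sqrt{A{\left(633 \right)} + I{\left(1716 \right)}} = \sqrt{\frac{633^{2}}{815} + 208} = \sqrt{\frac{1}{815} \cdot 400689 + 208} = \sqrt{\frac{400689}{815} + 208} = \sqrt{\frac{570209}{815}} = \frac{\sqrt{464720335}}{815}$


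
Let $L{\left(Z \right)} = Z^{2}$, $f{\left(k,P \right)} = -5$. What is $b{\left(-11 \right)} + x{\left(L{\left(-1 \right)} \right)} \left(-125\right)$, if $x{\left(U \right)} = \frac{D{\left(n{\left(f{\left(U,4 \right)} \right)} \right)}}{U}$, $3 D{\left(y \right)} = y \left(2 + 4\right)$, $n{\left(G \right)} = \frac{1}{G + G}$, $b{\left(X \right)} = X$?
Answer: $14$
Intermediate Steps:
$n{\left(G \right)} = \frac{1}{2 G}$
$D{\left(y \right)} = 2 y$ ($D{\left(y \right)} = \frac{y \left(2 + 4\right)}{3} = \frac{y 6}{3} = \frac{6 y}{3} = 2 y$)
$x{\left(U \right)} = - \frac{1}{5 U}$ ($x{\left(U \right)} = \frac{2 \frac{1}{2 \left(-5\right)}}{U} = \frac{2 \cdot \frac{1}{2} \left(- \frac{1}{5}\right)}{U} = \frac{2 \left(- \frac{1}{10}\right)}{U} = - \frac{1}{5 U}$)
$b{\left(-11 \right)} + x{\left(L{\left(-1 \right)} \right)} \left(-125\right) = -11 + - \frac{1}{5 \left(-1\right)^{2}} \left(-125\right) = -11 + - \frac{1}{5 \cdot 1} \left(-125\right) = -11 + \left(- \frac{1}{5}\right) 1 \left(-125\right) = -11 - -25 = -11 + 25 = 14$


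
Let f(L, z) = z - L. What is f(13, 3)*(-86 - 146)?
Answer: 2320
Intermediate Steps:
f(13, 3)*(-86 - 146) = (3 - 1*13)*(-86 - 146) = (3 - 13)*(-232) = -10*(-232) = 2320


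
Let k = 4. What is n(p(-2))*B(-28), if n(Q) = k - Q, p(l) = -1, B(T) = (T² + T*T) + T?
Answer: 7700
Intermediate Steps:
B(T) = T + 2*T² (B(T) = (T² + T²) + T = 2*T² + T = T + 2*T²)
n(Q) = 4 - Q
n(p(-2))*B(-28) = (4 - 1*(-1))*(-28*(1 + 2*(-28))) = (4 + 1)*(-28*(1 - 56)) = 5*(-28*(-55)) = 5*1540 = 7700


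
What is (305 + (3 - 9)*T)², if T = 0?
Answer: 93025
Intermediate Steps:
(305 + (3 - 9)*T)² = (305 + (3 - 9)*0)² = (305 - 6*0)² = (305 + 0)² = 305² = 93025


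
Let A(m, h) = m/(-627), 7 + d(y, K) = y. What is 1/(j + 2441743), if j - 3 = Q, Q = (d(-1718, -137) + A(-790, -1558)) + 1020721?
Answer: 627/2169886024 ≈ 2.8896e-7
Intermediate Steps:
d(y, K) = -7 + y
A(m, h) = -m/627 (A(m, h) = m*(-1/627) = -m/627)
Q = 638911282/627 (Q = ((-7 - 1718) - 1/627*(-790)) + 1020721 = (-1725 + 790/627) + 1020721 = -1080785/627 + 1020721 = 638911282/627 ≈ 1.0190e+6)
j = 638913163/627 (j = 3 + 638911282/627 = 638913163/627 ≈ 1.0190e+6)
1/(j + 2441743) = 1/(638913163/627 + 2441743) = 1/(2169886024/627) = 627/2169886024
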